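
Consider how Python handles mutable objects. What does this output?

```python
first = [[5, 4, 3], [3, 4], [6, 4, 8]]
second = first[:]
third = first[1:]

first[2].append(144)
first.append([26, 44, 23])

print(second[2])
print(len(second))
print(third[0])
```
[6, 4, 8, 144]
3
[3, 4]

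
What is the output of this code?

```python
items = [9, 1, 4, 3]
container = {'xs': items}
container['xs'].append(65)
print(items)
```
[9, 1, 4, 3, 65]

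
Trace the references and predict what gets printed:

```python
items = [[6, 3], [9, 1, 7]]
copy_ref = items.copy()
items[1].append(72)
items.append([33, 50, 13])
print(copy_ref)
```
[[6, 3], [9, 1, 7, 72]]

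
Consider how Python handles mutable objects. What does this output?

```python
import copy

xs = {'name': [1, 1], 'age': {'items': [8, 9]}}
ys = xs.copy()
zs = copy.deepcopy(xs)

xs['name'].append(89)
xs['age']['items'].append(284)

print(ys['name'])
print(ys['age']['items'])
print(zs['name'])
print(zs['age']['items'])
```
[1, 1, 89]
[8, 9, 284]
[1, 1]
[8, 9]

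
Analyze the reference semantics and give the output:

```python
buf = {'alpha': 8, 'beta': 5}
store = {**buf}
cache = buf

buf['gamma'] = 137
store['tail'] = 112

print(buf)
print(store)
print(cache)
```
{'alpha': 8, 'beta': 5, 'gamma': 137}
{'alpha': 8, 'beta': 5, 'tail': 112}
{'alpha': 8, 'beta': 5, 'gamma': 137}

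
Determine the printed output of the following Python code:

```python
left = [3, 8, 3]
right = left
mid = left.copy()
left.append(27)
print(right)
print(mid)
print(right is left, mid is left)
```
[3, 8, 3, 27]
[3, 8, 3]
True False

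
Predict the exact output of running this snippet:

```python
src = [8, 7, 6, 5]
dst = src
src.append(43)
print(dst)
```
[8, 7, 6, 5, 43]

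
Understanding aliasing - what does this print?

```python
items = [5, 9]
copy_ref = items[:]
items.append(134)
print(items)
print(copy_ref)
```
[5, 9, 134]
[5, 9]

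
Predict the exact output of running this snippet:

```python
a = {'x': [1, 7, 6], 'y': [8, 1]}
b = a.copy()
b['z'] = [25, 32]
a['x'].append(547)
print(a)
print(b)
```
{'x': [1, 7, 6, 547], 'y': [8, 1]}
{'x': [1, 7, 6, 547], 'y': [8, 1], 'z': [25, 32]}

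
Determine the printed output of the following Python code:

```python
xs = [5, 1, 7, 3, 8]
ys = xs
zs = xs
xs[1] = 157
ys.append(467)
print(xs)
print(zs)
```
[5, 157, 7, 3, 8, 467]
[5, 157, 7, 3, 8, 467]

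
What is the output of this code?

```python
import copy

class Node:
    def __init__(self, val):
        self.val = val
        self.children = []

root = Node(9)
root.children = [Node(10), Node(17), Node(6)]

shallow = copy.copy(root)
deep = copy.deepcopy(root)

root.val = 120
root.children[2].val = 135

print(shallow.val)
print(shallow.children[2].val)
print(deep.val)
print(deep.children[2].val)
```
9
135
9
6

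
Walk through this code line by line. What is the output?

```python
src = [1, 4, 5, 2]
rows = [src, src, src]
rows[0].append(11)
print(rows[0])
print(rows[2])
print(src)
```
[1, 4, 5, 2, 11]
[1, 4, 5, 2, 11]
[1, 4, 5, 2, 11]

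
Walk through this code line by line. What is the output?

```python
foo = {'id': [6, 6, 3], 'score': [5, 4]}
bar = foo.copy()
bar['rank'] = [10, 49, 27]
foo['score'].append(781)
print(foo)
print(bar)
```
{'id': [6, 6, 3], 'score': [5, 4, 781]}
{'id': [6, 6, 3], 'score': [5, 4, 781], 'rank': [10, 49, 27]}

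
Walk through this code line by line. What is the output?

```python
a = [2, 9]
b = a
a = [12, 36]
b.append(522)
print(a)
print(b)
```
[12, 36]
[2, 9, 522]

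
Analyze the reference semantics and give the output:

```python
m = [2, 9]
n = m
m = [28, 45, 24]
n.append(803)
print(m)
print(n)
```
[28, 45, 24]
[2, 9, 803]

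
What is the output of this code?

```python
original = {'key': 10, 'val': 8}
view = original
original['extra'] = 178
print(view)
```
{'key': 10, 'val': 8, 'extra': 178}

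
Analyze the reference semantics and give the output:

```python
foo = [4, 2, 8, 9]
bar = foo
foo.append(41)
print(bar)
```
[4, 2, 8, 9, 41]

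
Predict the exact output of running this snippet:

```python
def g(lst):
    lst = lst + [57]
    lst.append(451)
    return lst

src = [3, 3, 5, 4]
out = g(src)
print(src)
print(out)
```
[3, 3, 5, 4]
[3, 3, 5, 4, 57, 451]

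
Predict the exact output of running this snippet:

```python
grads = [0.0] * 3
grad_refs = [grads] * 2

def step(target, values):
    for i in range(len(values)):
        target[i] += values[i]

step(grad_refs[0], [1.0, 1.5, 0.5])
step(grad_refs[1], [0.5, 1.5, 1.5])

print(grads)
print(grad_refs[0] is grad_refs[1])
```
[1.5, 3.0, 2.0]
True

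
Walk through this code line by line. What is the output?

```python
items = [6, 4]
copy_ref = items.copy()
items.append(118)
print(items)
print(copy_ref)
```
[6, 4, 118]
[6, 4]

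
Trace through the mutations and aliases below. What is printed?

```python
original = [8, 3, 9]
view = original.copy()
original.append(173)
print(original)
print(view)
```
[8, 3, 9, 173]
[8, 3, 9]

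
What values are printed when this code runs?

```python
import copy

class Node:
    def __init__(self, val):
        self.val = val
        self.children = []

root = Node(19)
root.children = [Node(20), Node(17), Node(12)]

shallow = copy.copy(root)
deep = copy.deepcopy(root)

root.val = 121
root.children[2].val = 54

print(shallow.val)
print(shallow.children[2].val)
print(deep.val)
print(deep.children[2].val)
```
19
54
19
12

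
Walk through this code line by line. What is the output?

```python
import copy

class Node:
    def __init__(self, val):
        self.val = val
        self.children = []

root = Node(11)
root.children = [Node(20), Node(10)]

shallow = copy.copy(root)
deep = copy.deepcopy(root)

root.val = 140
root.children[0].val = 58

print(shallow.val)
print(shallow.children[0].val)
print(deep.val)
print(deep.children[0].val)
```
11
58
11
20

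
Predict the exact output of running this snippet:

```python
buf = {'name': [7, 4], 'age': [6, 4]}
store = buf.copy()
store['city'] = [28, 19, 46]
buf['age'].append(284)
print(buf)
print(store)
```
{'name': [7, 4], 'age': [6, 4, 284]}
{'name': [7, 4], 'age': [6, 4, 284], 'city': [28, 19, 46]}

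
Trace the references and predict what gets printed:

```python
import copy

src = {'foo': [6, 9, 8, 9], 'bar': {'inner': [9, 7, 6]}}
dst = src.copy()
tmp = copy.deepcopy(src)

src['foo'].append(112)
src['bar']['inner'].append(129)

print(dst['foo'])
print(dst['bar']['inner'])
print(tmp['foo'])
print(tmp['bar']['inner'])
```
[6, 9, 8, 9, 112]
[9, 7, 6, 129]
[6, 9, 8, 9]
[9, 7, 6]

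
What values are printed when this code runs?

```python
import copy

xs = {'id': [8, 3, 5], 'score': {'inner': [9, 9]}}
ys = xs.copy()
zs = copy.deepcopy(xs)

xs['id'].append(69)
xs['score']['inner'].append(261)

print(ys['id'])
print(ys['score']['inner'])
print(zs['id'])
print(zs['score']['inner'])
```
[8, 3, 5, 69]
[9, 9, 261]
[8, 3, 5]
[9, 9]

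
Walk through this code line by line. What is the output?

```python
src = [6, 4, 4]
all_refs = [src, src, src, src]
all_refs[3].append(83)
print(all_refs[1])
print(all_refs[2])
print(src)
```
[6, 4, 4, 83]
[6, 4, 4, 83]
[6, 4, 4, 83]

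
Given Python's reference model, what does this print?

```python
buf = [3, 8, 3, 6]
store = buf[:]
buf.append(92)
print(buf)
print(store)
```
[3, 8, 3, 6, 92]
[3, 8, 3, 6]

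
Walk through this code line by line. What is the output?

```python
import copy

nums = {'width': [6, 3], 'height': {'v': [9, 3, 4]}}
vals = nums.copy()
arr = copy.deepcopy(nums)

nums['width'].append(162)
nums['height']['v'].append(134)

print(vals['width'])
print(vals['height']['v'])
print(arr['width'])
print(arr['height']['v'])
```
[6, 3, 162]
[9, 3, 4, 134]
[6, 3]
[9, 3, 4]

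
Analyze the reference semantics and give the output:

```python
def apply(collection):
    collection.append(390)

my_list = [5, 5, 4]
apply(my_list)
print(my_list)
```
[5, 5, 4, 390]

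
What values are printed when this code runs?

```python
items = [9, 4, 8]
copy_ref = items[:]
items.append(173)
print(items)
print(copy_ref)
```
[9, 4, 8, 173]
[9, 4, 8]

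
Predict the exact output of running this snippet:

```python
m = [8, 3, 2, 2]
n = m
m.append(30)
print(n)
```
[8, 3, 2, 2, 30]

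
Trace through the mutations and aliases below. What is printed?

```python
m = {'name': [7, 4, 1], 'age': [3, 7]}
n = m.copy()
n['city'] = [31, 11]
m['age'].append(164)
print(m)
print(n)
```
{'name': [7, 4, 1], 'age': [3, 7, 164]}
{'name': [7, 4, 1], 'age': [3, 7, 164], 'city': [31, 11]}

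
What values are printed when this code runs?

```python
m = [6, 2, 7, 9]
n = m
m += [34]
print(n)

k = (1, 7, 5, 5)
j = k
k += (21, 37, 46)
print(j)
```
[6, 2, 7, 9, 34]
(1, 7, 5, 5)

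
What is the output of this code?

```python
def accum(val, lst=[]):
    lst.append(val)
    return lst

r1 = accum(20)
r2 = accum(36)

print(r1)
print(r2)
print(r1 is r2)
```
[20, 36]
[20, 36]
True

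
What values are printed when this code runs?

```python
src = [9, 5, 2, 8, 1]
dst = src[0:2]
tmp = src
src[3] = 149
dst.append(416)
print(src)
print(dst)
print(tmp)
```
[9, 5, 2, 149, 1]
[9, 5, 416]
[9, 5, 2, 149, 1]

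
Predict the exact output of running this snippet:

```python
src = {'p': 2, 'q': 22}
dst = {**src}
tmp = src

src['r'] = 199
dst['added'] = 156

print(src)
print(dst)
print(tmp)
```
{'p': 2, 'q': 22, 'r': 199}
{'p': 2, 'q': 22, 'added': 156}
{'p': 2, 'q': 22, 'r': 199}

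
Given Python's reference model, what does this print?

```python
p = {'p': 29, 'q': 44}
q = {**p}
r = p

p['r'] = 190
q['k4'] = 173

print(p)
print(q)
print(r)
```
{'p': 29, 'q': 44, 'r': 190}
{'p': 29, 'q': 44, 'k4': 173}
{'p': 29, 'q': 44, 'r': 190}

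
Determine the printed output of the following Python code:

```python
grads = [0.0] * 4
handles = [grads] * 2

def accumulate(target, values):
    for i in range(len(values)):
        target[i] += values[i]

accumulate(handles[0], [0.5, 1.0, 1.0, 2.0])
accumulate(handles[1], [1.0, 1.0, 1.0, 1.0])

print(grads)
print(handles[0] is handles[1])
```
[1.5, 2.0, 2.0, 3.0]
True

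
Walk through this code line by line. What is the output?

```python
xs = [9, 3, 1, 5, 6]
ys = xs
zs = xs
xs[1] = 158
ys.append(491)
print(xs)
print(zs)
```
[9, 158, 1, 5, 6, 491]
[9, 158, 1, 5, 6, 491]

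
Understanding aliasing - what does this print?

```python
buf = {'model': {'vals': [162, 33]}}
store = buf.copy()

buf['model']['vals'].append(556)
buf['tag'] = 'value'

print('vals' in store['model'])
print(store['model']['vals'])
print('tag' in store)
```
True
[162, 33, 556]
False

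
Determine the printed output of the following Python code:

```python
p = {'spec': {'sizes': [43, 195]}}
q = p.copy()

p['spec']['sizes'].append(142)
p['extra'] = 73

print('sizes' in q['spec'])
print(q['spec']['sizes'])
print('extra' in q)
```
True
[43, 195, 142]
False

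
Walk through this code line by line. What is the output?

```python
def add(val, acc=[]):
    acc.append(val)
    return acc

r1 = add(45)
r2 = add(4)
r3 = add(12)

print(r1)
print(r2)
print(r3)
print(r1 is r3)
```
[45, 4, 12]
[45, 4, 12]
[45, 4, 12]
True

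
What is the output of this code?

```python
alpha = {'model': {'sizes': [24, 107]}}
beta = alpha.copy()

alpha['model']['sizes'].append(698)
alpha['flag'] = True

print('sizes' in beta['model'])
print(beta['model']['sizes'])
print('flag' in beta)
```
True
[24, 107, 698]
False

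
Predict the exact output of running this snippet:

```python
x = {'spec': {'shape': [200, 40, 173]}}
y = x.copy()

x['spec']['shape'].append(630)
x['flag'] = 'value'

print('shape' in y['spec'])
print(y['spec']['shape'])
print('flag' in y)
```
True
[200, 40, 173, 630]
False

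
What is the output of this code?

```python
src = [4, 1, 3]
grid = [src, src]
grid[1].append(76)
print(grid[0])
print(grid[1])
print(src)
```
[4, 1, 3, 76]
[4, 1, 3, 76]
[4, 1, 3, 76]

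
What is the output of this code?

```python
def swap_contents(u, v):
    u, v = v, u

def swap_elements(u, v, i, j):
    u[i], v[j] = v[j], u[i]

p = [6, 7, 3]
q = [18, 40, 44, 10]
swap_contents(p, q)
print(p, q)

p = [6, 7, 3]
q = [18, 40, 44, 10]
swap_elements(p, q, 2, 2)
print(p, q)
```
[6, 7, 3] [18, 40, 44, 10]
[6, 7, 44] [18, 40, 3, 10]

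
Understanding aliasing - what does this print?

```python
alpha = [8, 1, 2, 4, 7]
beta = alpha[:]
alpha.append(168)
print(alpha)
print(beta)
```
[8, 1, 2, 4, 7, 168]
[8, 1, 2, 4, 7]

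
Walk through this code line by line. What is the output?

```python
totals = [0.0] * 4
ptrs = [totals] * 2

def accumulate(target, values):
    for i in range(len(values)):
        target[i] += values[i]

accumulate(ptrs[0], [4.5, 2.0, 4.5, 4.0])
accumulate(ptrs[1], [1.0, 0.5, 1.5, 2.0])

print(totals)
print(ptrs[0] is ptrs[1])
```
[5.5, 2.5, 6.0, 6.0]
True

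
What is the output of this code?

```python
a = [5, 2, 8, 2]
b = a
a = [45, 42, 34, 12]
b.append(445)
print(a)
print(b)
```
[45, 42, 34, 12]
[5, 2, 8, 2, 445]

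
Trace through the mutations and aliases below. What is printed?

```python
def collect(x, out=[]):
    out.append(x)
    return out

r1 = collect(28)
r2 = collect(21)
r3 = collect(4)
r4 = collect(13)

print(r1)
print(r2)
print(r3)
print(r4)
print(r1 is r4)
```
[28, 21, 4, 13]
[28, 21, 4, 13]
[28, 21, 4, 13]
[28, 21, 4, 13]
True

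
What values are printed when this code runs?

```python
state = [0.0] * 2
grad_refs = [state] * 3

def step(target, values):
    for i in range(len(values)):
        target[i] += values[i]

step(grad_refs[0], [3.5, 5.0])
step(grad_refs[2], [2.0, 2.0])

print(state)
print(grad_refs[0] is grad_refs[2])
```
[5.5, 7.0]
True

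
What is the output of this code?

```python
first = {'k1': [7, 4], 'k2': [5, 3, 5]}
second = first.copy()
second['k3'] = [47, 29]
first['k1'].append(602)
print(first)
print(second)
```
{'k1': [7, 4, 602], 'k2': [5, 3, 5]}
{'k1': [7, 4, 602], 'k2': [5, 3, 5], 'k3': [47, 29]}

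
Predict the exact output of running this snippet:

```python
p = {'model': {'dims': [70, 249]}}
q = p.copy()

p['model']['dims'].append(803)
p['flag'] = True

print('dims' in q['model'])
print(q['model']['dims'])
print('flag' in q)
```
True
[70, 249, 803]
False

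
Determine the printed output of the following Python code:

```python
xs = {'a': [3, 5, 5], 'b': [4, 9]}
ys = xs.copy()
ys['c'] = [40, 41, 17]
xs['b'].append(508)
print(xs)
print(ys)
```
{'a': [3, 5, 5], 'b': [4, 9, 508]}
{'a': [3, 5, 5], 'b': [4, 9, 508], 'c': [40, 41, 17]}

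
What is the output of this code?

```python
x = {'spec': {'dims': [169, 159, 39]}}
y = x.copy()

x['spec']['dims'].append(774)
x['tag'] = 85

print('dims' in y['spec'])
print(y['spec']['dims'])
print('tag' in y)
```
True
[169, 159, 39, 774]
False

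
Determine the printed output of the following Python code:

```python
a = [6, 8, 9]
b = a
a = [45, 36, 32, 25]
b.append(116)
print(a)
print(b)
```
[45, 36, 32, 25]
[6, 8, 9, 116]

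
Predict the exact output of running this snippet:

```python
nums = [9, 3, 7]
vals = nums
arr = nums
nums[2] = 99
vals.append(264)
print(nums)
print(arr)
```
[9, 3, 99, 264]
[9, 3, 99, 264]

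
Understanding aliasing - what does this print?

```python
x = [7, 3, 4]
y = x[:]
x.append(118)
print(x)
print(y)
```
[7, 3, 4, 118]
[7, 3, 4]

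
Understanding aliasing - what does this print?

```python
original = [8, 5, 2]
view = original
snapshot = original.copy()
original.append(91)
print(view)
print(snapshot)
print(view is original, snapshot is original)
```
[8, 5, 2, 91]
[8, 5, 2]
True False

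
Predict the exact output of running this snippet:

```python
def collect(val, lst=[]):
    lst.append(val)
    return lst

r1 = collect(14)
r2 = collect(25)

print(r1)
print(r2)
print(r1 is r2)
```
[14, 25]
[14, 25]
True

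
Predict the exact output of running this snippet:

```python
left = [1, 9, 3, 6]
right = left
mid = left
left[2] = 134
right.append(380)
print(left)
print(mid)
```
[1, 9, 134, 6, 380]
[1, 9, 134, 6, 380]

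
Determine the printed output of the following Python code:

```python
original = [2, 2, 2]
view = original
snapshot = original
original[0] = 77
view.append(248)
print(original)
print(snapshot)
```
[77, 2, 2, 248]
[77, 2, 2, 248]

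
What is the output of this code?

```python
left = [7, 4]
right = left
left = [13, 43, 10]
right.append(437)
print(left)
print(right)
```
[13, 43, 10]
[7, 4, 437]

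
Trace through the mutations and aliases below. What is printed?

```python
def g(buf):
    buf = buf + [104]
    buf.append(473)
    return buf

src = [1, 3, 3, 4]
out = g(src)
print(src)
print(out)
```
[1, 3, 3, 4]
[1, 3, 3, 4, 104, 473]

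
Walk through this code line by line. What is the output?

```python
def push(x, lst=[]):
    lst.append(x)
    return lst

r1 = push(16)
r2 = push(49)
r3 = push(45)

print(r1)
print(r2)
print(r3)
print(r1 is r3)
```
[16, 49, 45]
[16, 49, 45]
[16, 49, 45]
True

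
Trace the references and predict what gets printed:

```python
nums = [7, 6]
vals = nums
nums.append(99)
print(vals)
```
[7, 6, 99]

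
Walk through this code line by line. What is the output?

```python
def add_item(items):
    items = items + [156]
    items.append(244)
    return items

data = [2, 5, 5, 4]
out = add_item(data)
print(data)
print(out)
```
[2, 5, 5, 4]
[2, 5, 5, 4, 156, 244]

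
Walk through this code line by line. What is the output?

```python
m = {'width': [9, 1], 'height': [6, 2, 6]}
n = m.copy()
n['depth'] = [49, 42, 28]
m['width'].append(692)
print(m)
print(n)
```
{'width': [9, 1, 692], 'height': [6, 2, 6]}
{'width': [9, 1, 692], 'height': [6, 2, 6], 'depth': [49, 42, 28]}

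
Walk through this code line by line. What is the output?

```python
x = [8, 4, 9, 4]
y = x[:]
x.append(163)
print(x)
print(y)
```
[8, 4, 9, 4, 163]
[8, 4, 9, 4]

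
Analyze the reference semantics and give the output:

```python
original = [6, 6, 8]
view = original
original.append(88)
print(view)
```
[6, 6, 8, 88]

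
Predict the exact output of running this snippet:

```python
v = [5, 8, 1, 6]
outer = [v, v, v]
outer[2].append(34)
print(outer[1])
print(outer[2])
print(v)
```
[5, 8, 1, 6, 34]
[5, 8, 1, 6, 34]
[5, 8, 1, 6, 34]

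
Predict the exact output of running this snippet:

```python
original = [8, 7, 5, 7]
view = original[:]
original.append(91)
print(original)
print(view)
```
[8, 7, 5, 7, 91]
[8, 7, 5, 7]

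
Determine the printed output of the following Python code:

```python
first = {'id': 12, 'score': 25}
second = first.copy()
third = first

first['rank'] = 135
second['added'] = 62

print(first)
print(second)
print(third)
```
{'id': 12, 'score': 25, 'rank': 135}
{'id': 12, 'score': 25, 'added': 62}
{'id': 12, 'score': 25, 'rank': 135}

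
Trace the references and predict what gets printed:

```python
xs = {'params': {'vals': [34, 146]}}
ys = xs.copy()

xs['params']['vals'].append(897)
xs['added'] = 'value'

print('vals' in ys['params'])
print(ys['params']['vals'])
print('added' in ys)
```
True
[34, 146, 897]
False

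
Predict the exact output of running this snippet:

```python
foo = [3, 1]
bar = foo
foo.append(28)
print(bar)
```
[3, 1, 28]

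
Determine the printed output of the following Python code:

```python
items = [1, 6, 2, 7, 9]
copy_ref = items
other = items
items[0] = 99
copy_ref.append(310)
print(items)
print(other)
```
[99, 6, 2, 7, 9, 310]
[99, 6, 2, 7, 9, 310]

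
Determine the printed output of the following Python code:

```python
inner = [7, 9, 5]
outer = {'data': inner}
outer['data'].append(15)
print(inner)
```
[7, 9, 5, 15]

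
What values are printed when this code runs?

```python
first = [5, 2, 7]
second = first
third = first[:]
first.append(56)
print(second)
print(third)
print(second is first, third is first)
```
[5, 2, 7, 56]
[5, 2, 7]
True False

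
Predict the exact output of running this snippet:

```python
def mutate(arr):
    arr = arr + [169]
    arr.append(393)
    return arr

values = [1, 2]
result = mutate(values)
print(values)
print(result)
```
[1, 2]
[1, 2, 169, 393]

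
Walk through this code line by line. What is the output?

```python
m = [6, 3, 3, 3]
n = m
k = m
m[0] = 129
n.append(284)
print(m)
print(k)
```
[129, 3, 3, 3, 284]
[129, 3, 3, 3, 284]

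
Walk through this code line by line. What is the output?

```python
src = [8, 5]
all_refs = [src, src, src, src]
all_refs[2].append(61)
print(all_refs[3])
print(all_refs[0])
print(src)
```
[8, 5, 61]
[8, 5, 61]
[8, 5, 61]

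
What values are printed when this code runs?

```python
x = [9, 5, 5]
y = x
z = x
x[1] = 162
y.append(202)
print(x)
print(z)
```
[9, 162, 5, 202]
[9, 162, 5, 202]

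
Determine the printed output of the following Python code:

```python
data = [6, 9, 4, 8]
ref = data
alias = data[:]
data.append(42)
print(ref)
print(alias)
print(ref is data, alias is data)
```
[6, 9, 4, 8, 42]
[6, 9, 4, 8]
True False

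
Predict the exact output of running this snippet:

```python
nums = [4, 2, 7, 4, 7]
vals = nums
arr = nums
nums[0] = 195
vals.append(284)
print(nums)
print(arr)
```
[195, 2, 7, 4, 7, 284]
[195, 2, 7, 4, 7, 284]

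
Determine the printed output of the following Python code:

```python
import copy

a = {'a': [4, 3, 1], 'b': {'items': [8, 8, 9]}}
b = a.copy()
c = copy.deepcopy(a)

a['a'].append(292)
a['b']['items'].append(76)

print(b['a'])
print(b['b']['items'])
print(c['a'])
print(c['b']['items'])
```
[4, 3, 1, 292]
[8, 8, 9, 76]
[4, 3, 1]
[8, 8, 9]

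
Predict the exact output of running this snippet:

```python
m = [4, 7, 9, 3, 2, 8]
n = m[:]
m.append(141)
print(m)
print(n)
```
[4, 7, 9, 3, 2, 8, 141]
[4, 7, 9, 3, 2, 8]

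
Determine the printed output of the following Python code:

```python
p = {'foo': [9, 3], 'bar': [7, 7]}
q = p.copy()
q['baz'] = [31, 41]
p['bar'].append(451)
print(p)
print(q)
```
{'foo': [9, 3], 'bar': [7, 7, 451]}
{'foo': [9, 3], 'bar': [7, 7, 451], 'baz': [31, 41]}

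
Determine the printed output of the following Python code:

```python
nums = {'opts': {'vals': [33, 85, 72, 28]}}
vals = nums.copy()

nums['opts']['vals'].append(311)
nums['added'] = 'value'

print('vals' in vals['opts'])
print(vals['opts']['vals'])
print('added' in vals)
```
True
[33, 85, 72, 28, 311]
False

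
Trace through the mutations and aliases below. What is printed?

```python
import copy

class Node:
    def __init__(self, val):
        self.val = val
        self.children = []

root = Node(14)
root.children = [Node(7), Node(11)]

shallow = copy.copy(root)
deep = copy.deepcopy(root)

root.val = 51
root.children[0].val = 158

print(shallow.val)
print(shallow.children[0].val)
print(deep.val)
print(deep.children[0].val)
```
14
158
14
7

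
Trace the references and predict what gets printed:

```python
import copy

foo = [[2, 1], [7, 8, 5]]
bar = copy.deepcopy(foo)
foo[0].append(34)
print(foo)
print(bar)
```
[[2, 1, 34], [7, 8, 5]]
[[2, 1], [7, 8, 5]]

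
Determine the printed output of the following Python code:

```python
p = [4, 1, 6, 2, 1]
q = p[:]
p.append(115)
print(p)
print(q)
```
[4, 1, 6, 2, 1, 115]
[4, 1, 6, 2, 1]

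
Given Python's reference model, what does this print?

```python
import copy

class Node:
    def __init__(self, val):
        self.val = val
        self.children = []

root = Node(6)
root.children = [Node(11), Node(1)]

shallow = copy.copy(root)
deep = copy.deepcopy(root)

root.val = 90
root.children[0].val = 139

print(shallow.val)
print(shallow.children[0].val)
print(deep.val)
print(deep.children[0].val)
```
6
139
6
11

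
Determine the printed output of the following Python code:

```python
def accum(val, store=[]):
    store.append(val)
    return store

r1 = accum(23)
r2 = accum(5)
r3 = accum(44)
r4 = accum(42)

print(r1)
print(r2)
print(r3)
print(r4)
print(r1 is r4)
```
[23, 5, 44, 42]
[23, 5, 44, 42]
[23, 5, 44, 42]
[23, 5, 44, 42]
True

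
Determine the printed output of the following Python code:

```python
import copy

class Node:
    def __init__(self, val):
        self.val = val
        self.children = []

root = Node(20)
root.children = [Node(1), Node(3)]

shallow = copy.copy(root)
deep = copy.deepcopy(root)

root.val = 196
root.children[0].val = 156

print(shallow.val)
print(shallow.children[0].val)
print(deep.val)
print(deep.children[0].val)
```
20
156
20
1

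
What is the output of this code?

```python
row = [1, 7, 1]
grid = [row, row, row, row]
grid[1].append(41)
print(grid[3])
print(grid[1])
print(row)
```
[1, 7, 1, 41]
[1, 7, 1, 41]
[1, 7, 1, 41]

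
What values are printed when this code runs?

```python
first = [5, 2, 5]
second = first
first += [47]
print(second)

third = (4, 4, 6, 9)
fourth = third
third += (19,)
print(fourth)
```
[5, 2, 5, 47]
(4, 4, 6, 9)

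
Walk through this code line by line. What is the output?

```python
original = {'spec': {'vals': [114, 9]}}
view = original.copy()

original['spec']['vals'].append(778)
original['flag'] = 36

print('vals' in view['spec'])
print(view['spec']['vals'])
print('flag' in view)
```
True
[114, 9, 778]
False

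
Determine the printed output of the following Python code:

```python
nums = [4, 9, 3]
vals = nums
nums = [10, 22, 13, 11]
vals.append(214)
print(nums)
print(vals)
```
[10, 22, 13, 11]
[4, 9, 3, 214]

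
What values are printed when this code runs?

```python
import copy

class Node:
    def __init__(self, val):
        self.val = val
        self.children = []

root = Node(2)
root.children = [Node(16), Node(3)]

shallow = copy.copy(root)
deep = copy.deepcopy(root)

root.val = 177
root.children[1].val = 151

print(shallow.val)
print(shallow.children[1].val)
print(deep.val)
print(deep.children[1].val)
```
2
151
2
3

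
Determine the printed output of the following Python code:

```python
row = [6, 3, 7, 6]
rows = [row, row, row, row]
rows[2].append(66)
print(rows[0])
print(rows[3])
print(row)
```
[6, 3, 7, 6, 66]
[6, 3, 7, 6, 66]
[6, 3, 7, 6, 66]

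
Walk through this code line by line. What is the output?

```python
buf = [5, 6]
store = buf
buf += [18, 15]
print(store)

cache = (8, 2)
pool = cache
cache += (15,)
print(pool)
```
[5, 6, 18, 15]
(8, 2)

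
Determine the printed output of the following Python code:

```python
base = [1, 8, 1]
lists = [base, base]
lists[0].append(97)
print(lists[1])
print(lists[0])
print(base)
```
[1, 8, 1, 97]
[1, 8, 1, 97]
[1, 8, 1, 97]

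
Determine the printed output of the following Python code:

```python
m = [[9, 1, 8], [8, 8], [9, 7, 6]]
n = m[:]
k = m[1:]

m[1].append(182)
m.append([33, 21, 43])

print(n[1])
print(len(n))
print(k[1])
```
[8, 8, 182]
3
[9, 7, 6]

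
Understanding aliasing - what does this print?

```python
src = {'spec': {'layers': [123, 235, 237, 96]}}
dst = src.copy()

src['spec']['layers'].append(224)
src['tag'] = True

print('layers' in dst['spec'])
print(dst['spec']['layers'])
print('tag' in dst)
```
True
[123, 235, 237, 96, 224]
False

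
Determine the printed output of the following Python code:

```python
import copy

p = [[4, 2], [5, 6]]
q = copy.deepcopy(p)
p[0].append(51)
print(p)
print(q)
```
[[4, 2, 51], [5, 6]]
[[4, 2], [5, 6]]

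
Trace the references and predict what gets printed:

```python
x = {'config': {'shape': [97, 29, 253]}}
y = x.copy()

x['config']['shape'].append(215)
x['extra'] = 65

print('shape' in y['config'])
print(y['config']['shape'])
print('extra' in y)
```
True
[97, 29, 253, 215]
False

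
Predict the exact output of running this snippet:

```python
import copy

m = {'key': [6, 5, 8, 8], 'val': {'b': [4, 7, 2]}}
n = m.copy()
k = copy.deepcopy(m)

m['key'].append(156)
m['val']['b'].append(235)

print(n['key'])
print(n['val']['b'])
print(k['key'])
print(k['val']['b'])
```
[6, 5, 8, 8, 156]
[4, 7, 2, 235]
[6, 5, 8, 8]
[4, 7, 2]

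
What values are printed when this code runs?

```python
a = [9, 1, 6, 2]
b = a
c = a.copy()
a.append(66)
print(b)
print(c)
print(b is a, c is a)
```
[9, 1, 6, 2, 66]
[9, 1, 6, 2]
True False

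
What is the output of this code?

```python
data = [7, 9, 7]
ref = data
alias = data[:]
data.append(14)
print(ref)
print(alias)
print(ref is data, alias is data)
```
[7, 9, 7, 14]
[7, 9, 7]
True False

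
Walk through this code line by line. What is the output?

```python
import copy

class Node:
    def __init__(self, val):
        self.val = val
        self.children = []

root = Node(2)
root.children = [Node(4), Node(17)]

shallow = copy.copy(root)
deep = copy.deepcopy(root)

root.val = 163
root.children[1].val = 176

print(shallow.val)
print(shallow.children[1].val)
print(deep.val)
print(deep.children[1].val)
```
2
176
2
17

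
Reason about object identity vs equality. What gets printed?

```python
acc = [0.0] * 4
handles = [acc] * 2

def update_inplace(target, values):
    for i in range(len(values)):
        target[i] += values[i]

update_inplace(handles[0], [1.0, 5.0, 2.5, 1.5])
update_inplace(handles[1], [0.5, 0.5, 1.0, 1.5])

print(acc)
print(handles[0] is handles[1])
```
[1.5, 5.5, 3.5, 3.0]
True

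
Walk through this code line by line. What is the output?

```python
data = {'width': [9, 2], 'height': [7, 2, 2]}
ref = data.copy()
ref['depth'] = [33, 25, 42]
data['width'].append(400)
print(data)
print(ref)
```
{'width': [9, 2, 400], 'height': [7, 2, 2]}
{'width': [9, 2, 400], 'height': [7, 2, 2], 'depth': [33, 25, 42]}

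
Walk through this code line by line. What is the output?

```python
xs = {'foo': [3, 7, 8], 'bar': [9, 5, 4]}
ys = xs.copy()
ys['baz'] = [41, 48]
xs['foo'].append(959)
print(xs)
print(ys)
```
{'foo': [3, 7, 8, 959], 'bar': [9, 5, 4]}
{'foo': [3, 7, 8, 959], 'bar': [9, 5, 4], 'baz': [41, 48]}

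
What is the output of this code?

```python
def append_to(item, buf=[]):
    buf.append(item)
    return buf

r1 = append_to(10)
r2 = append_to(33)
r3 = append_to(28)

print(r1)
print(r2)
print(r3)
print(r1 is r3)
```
[10, 33, 28]
[10, 33, 28]
[10, 33, 28]
True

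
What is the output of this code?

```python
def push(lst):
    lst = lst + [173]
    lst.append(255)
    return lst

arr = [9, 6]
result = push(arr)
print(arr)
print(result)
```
[9, 6]
[9, 6, 173, 255]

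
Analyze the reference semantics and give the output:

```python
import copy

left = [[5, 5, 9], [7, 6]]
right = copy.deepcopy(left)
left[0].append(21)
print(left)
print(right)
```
[[5, 5, 9, 21], [7, 6]]
[[5, 5, 9], [7, 6]]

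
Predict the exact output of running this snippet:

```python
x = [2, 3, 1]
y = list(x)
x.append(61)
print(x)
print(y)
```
[2, 3, 1, 61]
[2, 3, 1]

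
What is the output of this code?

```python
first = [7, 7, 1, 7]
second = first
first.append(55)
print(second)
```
[7, 7, 1, 7, 55]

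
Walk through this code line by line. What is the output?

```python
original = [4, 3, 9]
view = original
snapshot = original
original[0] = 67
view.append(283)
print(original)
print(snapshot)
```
[67, 3, 9, 283]
[67, 3, 9, 283]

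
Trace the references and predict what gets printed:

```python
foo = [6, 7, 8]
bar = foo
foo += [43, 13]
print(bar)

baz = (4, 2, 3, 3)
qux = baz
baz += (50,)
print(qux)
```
[6, 7, 8, 43, 13]
(4, 2, 3, 3)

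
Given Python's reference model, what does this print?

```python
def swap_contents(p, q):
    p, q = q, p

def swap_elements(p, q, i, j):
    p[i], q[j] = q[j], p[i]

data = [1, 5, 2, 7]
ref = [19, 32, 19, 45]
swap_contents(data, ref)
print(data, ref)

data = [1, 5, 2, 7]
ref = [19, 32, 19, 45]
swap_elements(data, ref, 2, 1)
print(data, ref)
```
[1, 5, 2, 7] [19, 32, 19, 45]
[1, 5, 32, 7] [19, 2, 19, 45]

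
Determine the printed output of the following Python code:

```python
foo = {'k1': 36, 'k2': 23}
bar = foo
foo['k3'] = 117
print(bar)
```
{'k1': 36, 'k2': 23, 'k3': 117}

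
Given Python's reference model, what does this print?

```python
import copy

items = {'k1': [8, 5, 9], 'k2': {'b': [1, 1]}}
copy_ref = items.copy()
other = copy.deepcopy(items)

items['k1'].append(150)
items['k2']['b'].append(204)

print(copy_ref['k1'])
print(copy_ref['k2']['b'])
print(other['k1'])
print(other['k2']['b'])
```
[8, 5, 9, 150]
[1, 1, 204]
[8, 5, 9]
[1, 1]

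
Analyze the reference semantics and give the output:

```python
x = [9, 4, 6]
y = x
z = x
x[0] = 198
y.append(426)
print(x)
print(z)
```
[198, 4, 6, 426]
[198, 4, 6, 426]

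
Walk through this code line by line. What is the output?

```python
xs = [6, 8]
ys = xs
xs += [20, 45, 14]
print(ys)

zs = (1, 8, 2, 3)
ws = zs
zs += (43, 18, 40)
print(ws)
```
[6, 8, 20, 45, 14]
(1, 8, 2, 3)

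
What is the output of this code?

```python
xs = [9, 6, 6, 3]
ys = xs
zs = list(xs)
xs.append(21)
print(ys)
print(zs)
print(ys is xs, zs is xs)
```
[9, 6, 6, 3, 21]
[9, 6, 6, 3]
True False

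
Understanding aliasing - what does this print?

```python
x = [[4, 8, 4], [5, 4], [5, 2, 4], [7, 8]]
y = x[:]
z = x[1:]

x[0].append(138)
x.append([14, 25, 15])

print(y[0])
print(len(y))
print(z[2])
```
[4, 8, 4, 138]
4
[7, 8]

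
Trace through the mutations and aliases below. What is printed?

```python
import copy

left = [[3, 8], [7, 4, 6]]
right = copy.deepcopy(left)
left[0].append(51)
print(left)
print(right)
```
[[3, 8, 51], [7, 4, 6]]
[[3, 8], [7, 4, 6]]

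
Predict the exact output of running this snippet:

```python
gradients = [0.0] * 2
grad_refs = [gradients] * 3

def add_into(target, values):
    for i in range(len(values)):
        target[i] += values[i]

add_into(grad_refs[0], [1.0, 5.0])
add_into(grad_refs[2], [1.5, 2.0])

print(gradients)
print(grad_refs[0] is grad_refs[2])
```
[2.5, 7.0]
True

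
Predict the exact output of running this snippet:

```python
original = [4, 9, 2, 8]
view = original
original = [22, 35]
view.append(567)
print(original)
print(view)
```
[22, 35]
[4, 9, 2, 8, 567]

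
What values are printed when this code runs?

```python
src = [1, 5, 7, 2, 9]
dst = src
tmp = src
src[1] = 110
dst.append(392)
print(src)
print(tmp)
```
[1, 110, 7, 2, 9, 392]
[1, 110, 7, 2, 9, 392]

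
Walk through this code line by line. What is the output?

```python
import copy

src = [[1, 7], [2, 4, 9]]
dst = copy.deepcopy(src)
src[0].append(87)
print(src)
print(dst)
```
[[1, 7, 87], [2, 4, 9]]
[[1, 7], [2, 4, 9]]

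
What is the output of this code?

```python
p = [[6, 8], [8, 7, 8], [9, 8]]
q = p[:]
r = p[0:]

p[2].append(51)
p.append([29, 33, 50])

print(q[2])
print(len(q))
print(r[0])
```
[9, 8, 51]
3
[6, 8]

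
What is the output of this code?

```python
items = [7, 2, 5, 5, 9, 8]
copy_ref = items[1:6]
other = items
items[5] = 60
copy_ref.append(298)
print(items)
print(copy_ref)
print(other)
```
[7, 2, 5, 5, 9, 60]
[2, 5, 5, 9, 8, 298]
[7, 2, 5, 5, 9, 60]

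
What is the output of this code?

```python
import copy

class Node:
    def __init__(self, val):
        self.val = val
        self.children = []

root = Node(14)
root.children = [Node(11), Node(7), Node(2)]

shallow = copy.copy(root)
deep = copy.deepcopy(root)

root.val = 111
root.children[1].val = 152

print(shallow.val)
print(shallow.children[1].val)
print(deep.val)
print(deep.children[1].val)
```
14
152
14
7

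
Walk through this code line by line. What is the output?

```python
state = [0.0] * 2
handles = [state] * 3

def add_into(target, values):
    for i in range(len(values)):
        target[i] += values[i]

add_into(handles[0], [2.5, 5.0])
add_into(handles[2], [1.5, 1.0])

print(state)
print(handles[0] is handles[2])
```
[4.0, 6.0]
True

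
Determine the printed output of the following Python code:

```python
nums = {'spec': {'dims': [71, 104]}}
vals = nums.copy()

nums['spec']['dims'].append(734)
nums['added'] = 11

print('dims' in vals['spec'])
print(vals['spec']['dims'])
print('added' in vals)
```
True
[71, 104, 734]
False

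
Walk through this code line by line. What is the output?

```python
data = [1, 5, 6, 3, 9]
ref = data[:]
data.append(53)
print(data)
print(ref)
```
[1, 5, 6, 3, 9, 53]
[1, 5, 6, 3, 9]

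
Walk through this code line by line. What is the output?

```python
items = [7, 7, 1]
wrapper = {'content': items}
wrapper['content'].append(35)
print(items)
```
[7, 7, 1, 35]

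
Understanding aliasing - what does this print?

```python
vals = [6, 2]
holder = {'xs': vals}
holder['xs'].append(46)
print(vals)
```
[6, 2, 46]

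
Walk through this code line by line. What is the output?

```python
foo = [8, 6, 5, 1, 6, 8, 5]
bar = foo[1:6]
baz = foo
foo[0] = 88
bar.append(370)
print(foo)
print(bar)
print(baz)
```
[88, 6, 5, 1, 6, 8, 5]
[6, 5, 1, 6, 8, 370]
[88, 6, 5, 1, 6, 8, 5]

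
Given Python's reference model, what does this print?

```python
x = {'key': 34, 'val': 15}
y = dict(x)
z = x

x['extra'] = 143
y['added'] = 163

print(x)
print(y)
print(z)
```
{'key': 34, 'val': 15, 'extra': 143}
{'key': 34, 'val': 15, 'added': 163}
{'key': 34, 'val': 15, 'extra': 143}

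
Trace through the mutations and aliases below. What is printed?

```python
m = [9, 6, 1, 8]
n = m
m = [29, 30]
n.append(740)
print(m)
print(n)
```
[29, 30]
[9, 6, 1, 8, 740]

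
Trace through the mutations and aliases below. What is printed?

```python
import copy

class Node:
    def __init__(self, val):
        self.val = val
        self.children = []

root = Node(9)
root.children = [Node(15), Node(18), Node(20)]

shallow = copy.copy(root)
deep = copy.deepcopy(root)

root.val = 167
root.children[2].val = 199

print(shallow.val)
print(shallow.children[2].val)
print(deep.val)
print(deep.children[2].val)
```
9
199
9
20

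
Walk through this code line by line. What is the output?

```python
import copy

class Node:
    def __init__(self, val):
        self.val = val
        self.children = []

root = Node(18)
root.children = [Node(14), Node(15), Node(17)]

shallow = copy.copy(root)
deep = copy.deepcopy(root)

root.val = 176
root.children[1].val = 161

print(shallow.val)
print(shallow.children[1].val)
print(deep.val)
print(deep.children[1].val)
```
18
161
18
15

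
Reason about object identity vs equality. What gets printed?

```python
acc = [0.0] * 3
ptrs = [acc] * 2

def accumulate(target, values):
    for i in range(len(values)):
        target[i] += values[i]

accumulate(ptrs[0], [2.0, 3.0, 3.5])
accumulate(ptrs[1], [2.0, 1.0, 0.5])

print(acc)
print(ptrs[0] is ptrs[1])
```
[4.0, 4.0, 4.0]
True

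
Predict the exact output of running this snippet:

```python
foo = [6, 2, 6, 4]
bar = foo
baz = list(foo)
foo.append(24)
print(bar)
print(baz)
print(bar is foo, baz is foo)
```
[6, 2, 6, 4, 24]
[6, 2, 6, 4]
True False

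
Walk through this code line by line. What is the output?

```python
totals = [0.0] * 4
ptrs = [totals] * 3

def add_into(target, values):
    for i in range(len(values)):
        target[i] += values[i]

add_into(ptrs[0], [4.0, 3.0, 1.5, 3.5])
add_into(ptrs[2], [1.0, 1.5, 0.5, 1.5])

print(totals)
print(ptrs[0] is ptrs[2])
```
[5.0, 4.5, 2.0, 5.0]
True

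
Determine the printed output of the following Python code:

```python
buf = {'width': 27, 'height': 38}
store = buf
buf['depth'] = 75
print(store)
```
{'width': 27, 'height': 38, 'depth': 75}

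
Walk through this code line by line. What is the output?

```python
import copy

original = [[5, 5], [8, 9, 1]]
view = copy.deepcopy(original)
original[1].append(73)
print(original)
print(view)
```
[[5, 5], [8, 9, 1, 73]]
[[5, 5], [8, 9, 1]]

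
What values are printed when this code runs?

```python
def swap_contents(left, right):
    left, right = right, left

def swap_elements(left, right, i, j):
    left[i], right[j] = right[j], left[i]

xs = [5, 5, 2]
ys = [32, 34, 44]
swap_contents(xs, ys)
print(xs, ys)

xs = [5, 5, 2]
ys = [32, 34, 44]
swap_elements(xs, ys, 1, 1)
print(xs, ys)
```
[5, 5, 2] [32, 34, 44]
[5, 34, 2] [32, 5, 44]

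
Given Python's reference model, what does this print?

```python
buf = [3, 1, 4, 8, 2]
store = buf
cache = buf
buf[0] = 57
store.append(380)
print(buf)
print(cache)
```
[57, 1, 4, 8, 2, 380]
[57, 1, 4, 8, 2, 380]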